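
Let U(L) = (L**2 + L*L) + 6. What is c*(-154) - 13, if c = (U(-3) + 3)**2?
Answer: -112279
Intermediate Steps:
U(L) = 6 + 2*L**2 (U(L) = (L**2 + L**2) + 6 = 2*L**2 + 6 = 6 + 2*L**2)
c = 729 (c = ((6 + 2*(-3)**2) + 3)**2 = ((6 + 2*9) + 3)**2 = ((6 + 18) + 3)**2 = (24 + 3)**2 = 27**2 = 729)
c*(-154) - 13 = 729*(-154) - 13 = -112266 - 13 = -112279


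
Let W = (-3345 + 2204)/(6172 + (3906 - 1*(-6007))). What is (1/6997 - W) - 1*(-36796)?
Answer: 4141278028682/112546745 ≈ 36796.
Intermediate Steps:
W = -1141/16085 (W = -1141/(6172 + (3906 + 6007)) = -1141/(6172 + 9913) = -1141/16085 ≈ -0.070936)
(1/6997 - W) - 1*(-36796) = (1/6997 - 1*(-1141/16085)) - 1*(-36796) = (1/6997 + 1141/16085) + 36796 = 7999662/112546745 + 36796 = 4141278028682/112546745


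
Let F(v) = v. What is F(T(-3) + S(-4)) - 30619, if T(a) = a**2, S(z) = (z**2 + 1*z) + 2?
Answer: -30596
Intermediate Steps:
S(z) = 2 + z + z**2 (S(z) = (z**2 + z) + 2 = (z + z**2) + 2 = 2 + z + z**2)
F(T(-3) + S(-4)) - 30619 = ((-3)**2 + (2 - 4 + (-4)**2)) - 30619 = (9 + (2 - 4 + 16)) - 30619 = (9 + 14) - 30619 = 23 - 30619 = -30596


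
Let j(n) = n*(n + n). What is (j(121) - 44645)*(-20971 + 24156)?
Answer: -48931155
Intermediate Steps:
j(n) = 2*n² (j(n) = n*(2*n) = 2*n²)
(j(121) - 44645)*(-20971 + 24156) = (2*121² - 44645)*(-20971 + 24156) = (2*14641 - 44645)*3185 = (29282 - 44645)*3185 = -15363*3185 = -48931155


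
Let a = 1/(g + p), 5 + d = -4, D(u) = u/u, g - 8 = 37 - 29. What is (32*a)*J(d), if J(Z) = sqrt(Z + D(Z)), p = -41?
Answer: -64*I*sqrt(2)/25 ≈ -3.6204*I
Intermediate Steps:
g = 16 (g = 8 + (37 - 29) = 8 + 8 = 16)
D(u) = 1
d = -9 (d = -5 - 4 = -9)
a = -1/25 (a = 1/(16 - 41) = 1/(-25) = -1/25 ≈ -0.040000)
J(Z) = sqrt(1 + Z) (J(Z) = sqrt(Z + 1) = sqrt(1 + Z))
(32*a)*J(d) = (32*(-1/25))*sqrt(1 - 9) = -64*I*sqrt(2)/25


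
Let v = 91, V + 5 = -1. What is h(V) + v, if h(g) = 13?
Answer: 104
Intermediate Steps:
V = -6 (V = -5 - 1 = -6)
h(V) + v = 13 + 91 = 104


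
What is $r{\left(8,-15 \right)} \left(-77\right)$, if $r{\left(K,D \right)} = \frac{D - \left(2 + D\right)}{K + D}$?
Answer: $-22$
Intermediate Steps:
$r{\left(K,D \right)} = - \frac{2}{D + K}$
$r{\left(8,-15 \right)} \left(-77\right) = - \frac{2}{-15 + 8} \left(-77\right) = - \frac{2}{-7} \left(-77\right) = \left(-2\right) \left(- \frac{1}{7}\right) \left(-77\right) = \frac{2}{7} \left(-77\right) = -22$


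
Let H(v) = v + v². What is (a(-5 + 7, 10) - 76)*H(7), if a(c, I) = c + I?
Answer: -3584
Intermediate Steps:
a(c, I) = I + c
(a(-5 + 7, 10) - 76)*H(7) = ((10 + (-5 + 7)) - 76)*(7*(1 + 7)) = ((10 + 2) - 76)*(7*8) = (12 - 76)*56 = -64*56 = -3584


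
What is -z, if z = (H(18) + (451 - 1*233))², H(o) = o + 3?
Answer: -57121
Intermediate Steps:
H(o) = 3 + o
z = 57121 (z = ((3 + 18) + (451 - 1*233))² = (21 + (451 - 233))² = (21 + 218)² = 239² = 57121)
-z = -1*57121 = -57121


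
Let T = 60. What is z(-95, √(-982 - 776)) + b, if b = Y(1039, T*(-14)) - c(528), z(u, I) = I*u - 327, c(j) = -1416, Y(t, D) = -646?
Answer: 443 - 95*I*√1758 ≈ 443.0 - 3983.2*I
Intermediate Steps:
z(u, I) = -327 + I*u
b = 770 (b = -646 - 1*(-1416) = -646 + 1416 = 770)
z(-95, √(-982 - 776)) + b = (-327 + √(-982 - 776)*(-95)) + 770 = (-327 + √(-1758)*(-95)) + 770 = (-327 + (I*√1758)*(-95)) + 770 = (-327 - 95*I*√1758) + 770 = 443 - 95*I*√1758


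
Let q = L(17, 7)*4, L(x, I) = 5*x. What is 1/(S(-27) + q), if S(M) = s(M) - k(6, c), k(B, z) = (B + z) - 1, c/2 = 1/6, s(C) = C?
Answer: 3/923 ≈ 0.0032503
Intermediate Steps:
c = 1/3 (c = 2/6 = 2*(1/6) = 1/3 ≈ 0.33333)
k(B, z) = -1 + B + z
q = 340 (q = (5*17)*4 = 85*4 = 340)
S(M) = -16/3 + M (S(M) = M - (-1 + 6 + 1/3) = M - 1*16/3 = M - 16/3 = -16/3 + M)
1/(S(-27) + q) = 1/((-16/3 - 27) + 340) = 1/(-97/3 + 340) = 1/(923/3) = 3/923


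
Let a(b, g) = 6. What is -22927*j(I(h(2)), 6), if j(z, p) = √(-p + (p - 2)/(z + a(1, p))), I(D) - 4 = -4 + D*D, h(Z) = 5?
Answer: -22927*I*√5642/31 ≈ -55552.0*I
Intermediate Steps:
I(D) = D² (I(D) = 4 + (-4 + D*D) = 4 + (-4 + D²) = D²)
j(z, p) = √(-p + (-2 + p)/(6 + z)) (j(z, p) = √(-p + (p - 2)/(z + 6)) = √(-p + (-2 + p)/(6 + z)))
-22927*j(I(h(2)), 6) = -22927*√((-2 + 6 - 1*6*(6 + 5²))/(6 + 5²)) = -22927*√((-2 + 6 - 1*6*(6 + 25))/(6 + 25)) = -22927*√((-2 + 6 - 1*6*31)/31) = -22927*√((-2 + 6 - 186)/31) = -22927*√((1/31)*(-182)) = -22927*√(-182/31) = -22927*I*√5642/31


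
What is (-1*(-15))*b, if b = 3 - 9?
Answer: -90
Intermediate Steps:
b = -6
(-1*(-15))*b = -1*(-15)*(-6) = 15*(-6) = -90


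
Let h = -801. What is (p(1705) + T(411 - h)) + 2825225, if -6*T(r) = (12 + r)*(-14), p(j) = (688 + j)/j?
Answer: 4821880498/1705 ≈ 2.8281e+6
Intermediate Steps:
p(j) = (688 + j)/j
T(r) = 28 + 7*r/3 (T(r) = -(12 + r)*(-14)/6 = -(-168 - 14*r)/6 = 28 + 7*r/3)
(p(1705) + T(411 - h)) + 2825225 = ((688 + 1705)/1705 + (28 + 7*(411 - 1*(-801))/3)) + 2825225 = ((1/1705)*2393 + (28 + 7*(411 + 801)/3)) + 2825225 = (2393/1705 + (28 + (7/3)*1212)) + 2825225 = (2393/1705 + (28 + 2828)) + 2825225 = (2393/1705 + 2856) + 2825225 = 4871873/1705 + 2825225 = 4821880498/1705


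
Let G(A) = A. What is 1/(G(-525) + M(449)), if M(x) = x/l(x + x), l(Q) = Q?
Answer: -2/1049 ≈ -0.0019066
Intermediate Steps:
M(x) = ½ (M(x) = x/(x + x) = x/((2*x)) = x*(1/(2*x)) = ½)
1/(G(-525) + M(449)) = 1/(-525 + ½) = 1/(-1049/2) = -2/1049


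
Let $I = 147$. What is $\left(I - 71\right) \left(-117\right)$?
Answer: $-8892$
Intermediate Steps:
$\left(I - 71\right) \left(-117\right) = \left(147 - 71\right) \left(-117\right) = 76 \left(-117\right) = -8892$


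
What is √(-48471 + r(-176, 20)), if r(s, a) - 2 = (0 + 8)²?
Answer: I*√48405 ≈ 220.01*I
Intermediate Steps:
r(s, a) = 66 (r(s, a) = 2 + (0 + 8)² = 2 + 8² = 2 + 64 = 66)
√(-48471 + r(-176, 20)) = √(-48471 + 66) = √(-48405) = I*√48405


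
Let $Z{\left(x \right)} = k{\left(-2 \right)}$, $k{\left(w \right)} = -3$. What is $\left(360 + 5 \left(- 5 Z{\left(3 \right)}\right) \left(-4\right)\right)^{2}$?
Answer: $3600$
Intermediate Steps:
$Z{\left(x \right)} = -3$
$\left(360 + 5 \left(- 5 Z{\left(3 \right)}\right) \left(-4\right)\right)^{2} = \left(360 + 5 \left(\left(-5\right) \left(-3\right)\right) \left(-4\right)\right)^{2} = \left(360 + 5 \cdot 15 \left(-4\right)\right)^{2} = \left(360 + 75 \left(-4\right)\right)^{2} = \left(360 - 300\right)^{2} = 60^{2} = 3600$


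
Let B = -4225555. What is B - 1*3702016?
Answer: -7927571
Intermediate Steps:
B - 1*3702016 = -4225555 - 1*3702016 = -4225555 - 3702016 = -7927571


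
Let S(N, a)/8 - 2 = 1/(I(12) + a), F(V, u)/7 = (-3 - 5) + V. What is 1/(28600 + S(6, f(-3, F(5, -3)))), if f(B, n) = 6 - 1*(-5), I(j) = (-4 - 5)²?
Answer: 23/658170 ≈ 3.4945e-5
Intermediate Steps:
I(j) = 81 (I(j) = (-9)² = 81)
F(V, u) = -56 + 7*V (F(V, u) = 7*((-3 - 5) + V) = 7*(-8 + V) = -56 + 7*V)
f(B, n) = 11 (f(B, n) = 6 + 5 = 11)
S(N, a) = 16 + 8/(81 + a)
1/(28600 + S(6, f(-3, F(5, -3)))) = 1/(28600 + 8*(163 + 2*11)/(81 + 11)) = 1/(28600 + 8*(163 + 22)/92) = 1/(28600 + 8*(1/92)*185) = 1/(28600 + 370/23) = 1/(658170/23) = 23/658170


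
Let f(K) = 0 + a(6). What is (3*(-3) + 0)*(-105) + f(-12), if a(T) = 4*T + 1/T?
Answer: 5815/6 ≈ 969.17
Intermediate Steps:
a(T) = 1/T + 4*T
f(K) = 145/6 (f(K) = 0 + (1/6 + 4*6) = 0 + (⅙ + 24) = 0 + 145/6 = 145/6)
(3*(-3) + 0)*(-105) + f(-12) = (3*(-3) + 0)*(-105) + 145/6 = (-9 + 0)*(-105) + 145/6 = -9*(-105) + 145/6 = 945 + 145/6 = 5815/6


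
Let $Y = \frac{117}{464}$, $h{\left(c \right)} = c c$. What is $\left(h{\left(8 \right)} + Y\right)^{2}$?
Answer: $\frac{888814969}{215296} \approx 4128.3$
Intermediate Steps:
$h{\left(c \right)} = c^{2}$
$Y = \frac{117}{464}$ ($Y = 117 \cdot \frac{1}{464} = \frac{117}{464} \approx 0.25216$)
$\left(h{\left(8 \right)} + Y\right)^{2} = \left(8^{2} + \frac{117}{464}\right)^{2} = \left(64 + \frac{117}{464}\right)^{2} = \left(\frac{29813}{464}\right)^{2} = \frac{888814969}{215296}$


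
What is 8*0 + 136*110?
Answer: 14960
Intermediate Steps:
8*0 + 136*110 = 0 + 14960 = 14960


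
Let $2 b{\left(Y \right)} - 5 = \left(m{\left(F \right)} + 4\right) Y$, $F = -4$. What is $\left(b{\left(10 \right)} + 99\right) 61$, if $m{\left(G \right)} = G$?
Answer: $\frac{12383}{2} \approx 6191.5$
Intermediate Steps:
$b{\left(Y \right)} = \frac{5}{2}$ ($b{\left(Y \right)} = \frac{5}{2} + \frac{\left(-4 + 4\right) Y}{2} = \frac{5}{2} + \frac{0 Y}{2} = \frac{5}{2} + \frac{1}{2} \cdot 0 = \frac{5}{2} + 0 = \frac{5}{2}$)
$\left(b{\left(10 \right)} + 99\right) 61 = \left(\frac{5}{2} + 99\right) 61 = \frac{203}{2} \cdot 61 = \frac{12383}{2}$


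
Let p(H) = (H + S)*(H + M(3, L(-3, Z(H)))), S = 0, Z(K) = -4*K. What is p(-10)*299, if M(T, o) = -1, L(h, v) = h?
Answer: 32890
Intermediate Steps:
p(H) = H*(-1 + H) (p(H) = (H + 0)*(H - 1) = H*(-1 + H))
p(-10)*299 = -10*(-1 - 10)*299 = -10*(-11)*299 = 110*299 = 32890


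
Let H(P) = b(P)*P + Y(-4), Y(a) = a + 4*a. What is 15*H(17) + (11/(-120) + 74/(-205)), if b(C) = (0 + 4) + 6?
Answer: 11067773/4920 ≈ 2249.5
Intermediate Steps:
Y(a) = 5*a
b(C) = 10 (b(C) = 4 + 6 = 10)
H(P) = -20 + 10*P (H(P) = 10*P + 5*(-4) = 10*P - 20 = -20 + 10*P)
15*H(17) + (11/(-120) + 74/(-205)) = 15*(-20 + 10*17) + (11/(-120) + 74/(-205)) = 15*(-20 + 170) + (11*(-1/120) + 74*(-1/205)) = 15*150 + (-11/120 - 74/205) = 2250 - 2227/4920 = 11067773/4920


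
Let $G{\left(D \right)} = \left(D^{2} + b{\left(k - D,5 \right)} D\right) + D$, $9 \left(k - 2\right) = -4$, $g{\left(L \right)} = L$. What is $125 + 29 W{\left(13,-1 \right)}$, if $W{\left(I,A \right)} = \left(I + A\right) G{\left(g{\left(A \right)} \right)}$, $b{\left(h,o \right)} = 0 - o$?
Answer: $1865$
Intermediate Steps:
$k = \frac{14}{9}$ ($k = 2 + \frac{1}{9} \left(-4\right) = 2 - \frac{4}{9} = \frac{14}{9} \approx 1.5556$)
$b{\left(h,o \right)} = - o$
$G{\left(D \right)} = D^{2} - 4 D$ ($G{\left(D \right)} = \left(D^{2} + \left(-1\right) 5 D\right) + D = \left(D^{2} - 5 D\right) + D = D^{2} - 4 D$)
$W{\left(I,A \right)} = A \left(-4 + A\right) \left(A + I\right)$ ($W{\left(I,A \right)} = \left(I + A\right) A \left(-4 + A\right) = \left(A + I\right) A \left(-4 + A\right) = A \left(-4 + A\right) \left(A + I\right)$)
$125 + 29 W{\left(13,-1 \right)} = 125 + 29 \left(- \left(-4 - 1\right) \left(-1 + 13\right)\right) = 125 + 29 \left(\left(-1\right) \left(-5\right) 12\right) = 125 + 29 \cdot 60 = 125 + 1740 = 1865$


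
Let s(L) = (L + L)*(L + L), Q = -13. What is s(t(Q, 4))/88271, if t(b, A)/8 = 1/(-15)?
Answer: 256/19860975 ≈ 1.2890e-5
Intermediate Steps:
t(b, A) = -8/15 (t(b, A) = 8/(-15) = 8*(-1/15) = -8/15)
s(L) = 4*L² (s(L) = (2*L)*(2*L) = 4*L²)
s(t(Q, 4))/88271 = (4*(-8/15)²)/88271 = (4*(64/225))*(1/88271) = (256/225)*(1/88271) = 256/19860975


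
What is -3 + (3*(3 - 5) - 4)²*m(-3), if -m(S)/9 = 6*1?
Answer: -5403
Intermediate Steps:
m(S) = -54
-3 + (3*(3 - 5) - 4)²*m(-3) = -3 + (3*(3 - 5) - 4)²*(-54) = -3 + (3*(-2) - 4)²*(-54) = -3 + (-6 - 4)²*(-54) = -3 + (-10)²*(-54) = -3 + 100*(-54) = -3 - 5400 = -5403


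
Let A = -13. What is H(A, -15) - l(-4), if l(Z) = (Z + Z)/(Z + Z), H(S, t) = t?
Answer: -16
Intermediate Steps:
l(Z) = 1 (l(Z) = (2*Z)/((2*Z)) = (2*Z)*(1/(2*Z)) = 1)
H(A, -15) - l(-4) = -15 - 1*1 = -15 - 1 = -16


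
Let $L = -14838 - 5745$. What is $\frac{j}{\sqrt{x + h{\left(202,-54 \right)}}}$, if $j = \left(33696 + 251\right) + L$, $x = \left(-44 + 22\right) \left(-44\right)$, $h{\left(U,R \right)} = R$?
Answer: $\frac{6682 \sqrt{914}}{457} \approx 442.04$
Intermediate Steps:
$L = -20583$ ($L = -14838 - 5745 = -20583$)
$x = 968$ ($x = \left(-22\right) \left(-44\right) = 968$)
$j = 13364$ ($j = \left(33696 + 251\right) - 20583 = 33947 - 20583 = 13364$)
$\frac{j}{\sqrt{x + h{\left(202,-54 \right)}}} = \frac{13364}{\sqrt{968 - 54}} = \frac{13364}{\sqrt{914}} = 13364 \frac{\sqrt{914}}{914} = \frac{6682 \sqrt{914}}{457}$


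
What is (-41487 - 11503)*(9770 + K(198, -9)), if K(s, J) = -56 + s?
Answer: -525236880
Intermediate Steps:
(-41487 - 11503)*(9770 + K(198, -9)) = (-41487 - 11503)*(9770 + (-56 + 198)) = -52990*(9770 + 142) = -52990*9912 = -525236880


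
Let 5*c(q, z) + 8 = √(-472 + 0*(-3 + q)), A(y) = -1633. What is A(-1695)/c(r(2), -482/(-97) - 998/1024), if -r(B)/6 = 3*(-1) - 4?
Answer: 8165/67 + 8165*I*√118/268 ≈ 121.87 + 330.95*I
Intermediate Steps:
r(B) = 42 (r(B) = -6*(3*(-1) - 4) = -6*(-3 - 4) = -6*(-7) = 42)
c(q, z) = -8/5 + 2*I*√118/5 (c(q, z) = -8/5 + √(-472 + 0*(-3 + q))/5 = -8/5 + √(-472 + 0)/5 = -8/5 + √(-472)/5 = -8/5 + (2*I*√118)/5 = -8/5 + 2*I*√118/5)
A(-1695)/c(r(2), -482/(-97) - 998/1024) = -1633/(-8/5 + 2*I*√118/5)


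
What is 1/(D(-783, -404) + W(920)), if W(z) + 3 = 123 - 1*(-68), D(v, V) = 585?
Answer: 1/773 ≈ 0.0012937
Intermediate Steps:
W(z) = 188 (W(z) = -3 + (123 - 1*(-68)) = -3 + (123 + 68) = -3 + 191 = 188)
1/(D(-783, -404) + W(920)) = 1/(585 + 188) = 1/773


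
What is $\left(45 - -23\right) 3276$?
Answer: $222768$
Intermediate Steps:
$\left(45 - -23\right) 3276 = \left(45 + 23\right) 3276 = 68 \cdot 3276 = 222768$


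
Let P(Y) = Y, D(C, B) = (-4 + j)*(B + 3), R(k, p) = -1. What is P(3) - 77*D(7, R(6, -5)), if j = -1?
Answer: 773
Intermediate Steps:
D(C, B) = -15 - 5*B (D(C, B) = (-4 - 1)*(B + 3) = -5*(3 + B) = -15 - 5*B)
P(3) - 77*D(7, R(6, -5)) = 3 - 77*(-15 - 5*(-1)) = 3 - 77*(-15 + 5) = 3 - 77*(-10) = 3 + 770 = 773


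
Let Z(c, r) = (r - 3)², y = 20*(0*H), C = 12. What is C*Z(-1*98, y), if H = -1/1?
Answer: 108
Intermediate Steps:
H = -1 (H = -1*1 = -1)
y = 0 (y = 20*(0*(-1)) = 20*0 = 0)
Z(c, r) = (-3 + r)²
C*Z(-1*98, y) = 12*(-3 + 0)² = 12*(-3)² = 12*9 = 108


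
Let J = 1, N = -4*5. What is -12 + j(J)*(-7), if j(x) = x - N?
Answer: -159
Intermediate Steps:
N = -20
j(x) = 20 + x (j(x) = x - 1*(-20) = x + 20 = 20 + x)
-12 + j(J)*(-7) = -12 + (20 + 1)*(-7) = -12 + 21*(-7) = -12 - 147 = -159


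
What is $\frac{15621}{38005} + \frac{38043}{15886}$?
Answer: $\frac{1693979421}{603747430} \approx 2.8058$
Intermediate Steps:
$\frac{15621}{38005} + \frac{38043}{15886} = \frac{1693979421}{603747430}$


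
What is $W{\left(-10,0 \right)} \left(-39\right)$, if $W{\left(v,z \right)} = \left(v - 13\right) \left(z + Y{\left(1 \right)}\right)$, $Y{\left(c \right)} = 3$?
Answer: $2691$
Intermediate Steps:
$W{\left(v,z \right)} = \left(-13 + v\right) \left(3 + z\right)$ ($W{\left(v,z \right)} = \left(v - 13\right) \left(z + 3\right) = \left(-13 + v\right) \left(3 + z\right)$)
$W{\left(-10,0 \right)} \left(-39\right) = \left(-39 - 0 + 3 \left(-10\right) - 0\right) \left(-39\right) = \left(-39 + 0 - 30 + 0\right) \left(-39\right) = \left(-69\right) \left(-39\right) = 2691$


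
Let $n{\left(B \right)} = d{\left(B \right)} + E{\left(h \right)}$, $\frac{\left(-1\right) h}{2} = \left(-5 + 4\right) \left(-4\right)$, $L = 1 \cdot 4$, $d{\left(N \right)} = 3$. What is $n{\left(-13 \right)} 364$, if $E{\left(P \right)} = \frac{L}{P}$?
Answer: $910$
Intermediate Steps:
$L = 4$
$h = -8$ ($h = - 2 \left(-5 + 4\right) \left(-4\right) = - 2 \left(\left(-1\right) \left(-4\right)\right) = \left(-2\right) 4 = -8$)
$E{\left(P \right)} = \frac{4}{P}$
$n{\left(B \right)} = \frac{5}{2}$ ($n{\left(B \right)} = 3 + \frac{4}{-8} = 3 + 4 \left(- \frac{1}{8}\right) = 3 - \frac{1}{2} = \frac{5}{2}$)
$n{\left(-13 \right)} 364 = \frac{5}{2} \cdot 364 = 910$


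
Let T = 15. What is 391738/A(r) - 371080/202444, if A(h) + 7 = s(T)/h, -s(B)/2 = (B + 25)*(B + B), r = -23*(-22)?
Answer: -5016317354924/150365281 ≈ -33361.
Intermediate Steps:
r = 506
s(B) = -4*B*(25 + B) (s(B) = -2*(B + 25)*(B + B) = -2*(25 + B)*2*B = -4*B*(25 + B))
A(h) = -7 - 2400/h (A(h) = -7 + (-4*15*(25 + 15))/h = -7 + (-4*15*40)/h = -7 - 2400/h)
391738/A(r) - 371080/202444 = 391738/(-7 - 2400/506) - 371080/202444 = 391738/(-7 - 2400*1/506) - 371080*1/202444 = 391738/(-7 - 1200/253) - 92770/50611 = 391738/(-2971/253) - 92770/50611 = 391738*(-253/2971) - 92770/50611 = -99109714/2971 - 92770/50611 = -5016317354924/150365281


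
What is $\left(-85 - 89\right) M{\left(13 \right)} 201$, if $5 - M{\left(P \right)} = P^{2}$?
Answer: $5735736$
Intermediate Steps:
$M{\left(P \right)} = 5 - P^{2}$
$\left(-85 - 89\right) M{\left(13 \right)} 201 = \left(-85 - 89\right) \left(5 - 13^{2}\right) 201 = \left(-85 - 89\right) \left(5 - 169\right) 201 = - 174 \left(5 - 169\right) 201 = \left(-174\right) \left(-164\right) 201 = 28536 \cdot 201 = 5735736$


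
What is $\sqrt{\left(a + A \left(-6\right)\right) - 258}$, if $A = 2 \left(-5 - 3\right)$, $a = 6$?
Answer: $2 i \sqrt{39} \approx 12.49 i$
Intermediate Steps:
$A = -16$ ($A = 2 \left(-8\right) = -16$)
$\sqrt{\left(a + A \left(-6\right)\right) - 258} = \sqrt{\left(6 - -96\right) - 258} = \sqrt{\left(6 + 96\right) - 258} = \sqrt{102 - 258} = \sqrt{-156} = 2 i \sqrt{39}$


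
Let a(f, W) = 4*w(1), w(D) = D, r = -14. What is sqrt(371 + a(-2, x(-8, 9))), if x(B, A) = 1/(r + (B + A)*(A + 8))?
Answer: 5*sqrt(15) ≈ 19.365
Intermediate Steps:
x(B, A) = 1/(-14 + (8 + A)*(A + B)) (x(B, A) = 1/(-14 + (B + A)*(A + 8)) = 1/(-14 + (A + B)*(8 + A)) = 1/(-14 + (8 + A)*(A + B)))
a(f, W) = 4 (a(f, W) = 4*1 = 4)
sqrt(371 + a(-2, x(-8, 9))) = sqrt(371 + 4) = sqrt(375) = 5*sqrt(15)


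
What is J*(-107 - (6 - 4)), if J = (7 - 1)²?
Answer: -3924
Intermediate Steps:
J = 36 (J = 6² = 36)
J*(-107 - (6 - 4)) = 36*(-107 - (6 - 4)) = 36*(-107 - 1*2) = 36*(-107 - 2) = 36*(-109) = -3924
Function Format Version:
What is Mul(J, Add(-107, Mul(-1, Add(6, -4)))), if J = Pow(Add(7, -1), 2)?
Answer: -3924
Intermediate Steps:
J = 36 (J = Pow(6, 2) = 36)
Mul(J, Add(-107, Mul(-1, Add(6, -4)))) = Mul(36, Add(-107, Mul(-1, Add(6, -4)))) = Mul(36, Add(-107, Mul(-1, 2))) = Mul(36, Add(-107, -2)) = Mul(36, -109) = -3924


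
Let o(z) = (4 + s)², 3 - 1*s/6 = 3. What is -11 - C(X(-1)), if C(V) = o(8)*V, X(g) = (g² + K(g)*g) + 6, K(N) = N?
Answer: -139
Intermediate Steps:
s = 0 (s = 18 - 6*3 = 18 - 18 = 0)
o(z) = 16 (o(z) = (4 + 0)² = 4² = 16)
X(g) = 6 + 2*g² (X(g) = (g² + g*g) + 6 = (g² + g²) + 6 = 2*g² + 6 = 6 + 2*g²)
C(V) = 16*V
-11 - C(X(-1)) = -11 - 16*(6 + 2*(-1)²) = -11 - 16*(6 + 2*1) = -11 - 16*(6 + 2) = -11 - 16*8 = -11 - 1*128 = -11 - 128 = -139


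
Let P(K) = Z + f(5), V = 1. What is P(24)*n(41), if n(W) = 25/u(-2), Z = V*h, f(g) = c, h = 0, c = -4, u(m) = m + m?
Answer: 25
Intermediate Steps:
u(m) = 2*m
f(g) = -4
Z = 0 (Z = 1*0 = 0)
n(W) = -25/4 (n(W) = 25/((2*(-2))) = 25/(-4) = 25*(-1/4) = -25/4)
P(K) = -4 (P(K) = 0 - 4 = -4)
P(24)*n(41) = -4*(-25/4) = 25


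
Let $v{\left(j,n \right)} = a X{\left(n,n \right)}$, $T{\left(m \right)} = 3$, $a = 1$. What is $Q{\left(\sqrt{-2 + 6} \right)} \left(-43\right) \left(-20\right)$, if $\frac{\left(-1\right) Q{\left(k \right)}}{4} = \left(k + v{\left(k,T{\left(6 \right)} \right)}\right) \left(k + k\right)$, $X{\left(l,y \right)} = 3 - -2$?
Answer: $-96320$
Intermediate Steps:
$X{\left(l,y \right)} = 5$ ($X{\left(l,y \right)} = 3 + 2 = 5$)
$v{\left(j,n \right)} = 5$ ($v{\left(j,n \right)} = 1 \cdot 5 = 5$)
$Q{\left(k \right)} = - 8 k \left(5 + k\right)$ ($Q{\left(k \right)} = - 4 \left(k + 5\right) \left(k + k\right) = - 4 \left(5 + k\right) 2 k = - 4 \cdot 2 k \left(5 + k\right) = - 8 k \left(5 + k\right)$)
$Q{\left(\sqrt{-2 + 6} \right)} \left(-43\right) \left(-20\right) = - 8 \sqrt{-2 + 6} \left(5 + \sqrt{-2 + 6}\right) \left(-43\right) \left(-20\right) = - 8 \sqrt{4} \left(5 + \sqrt{4}\right) \left(-43\right) \left(-20\right) = \left(-8\right) 2 \left(5 + 2\right) \left(-43\right) \left(-20\right) = \left(-8\right) 2 \cdot 7 \left(-43\right) \left(-20\right) = \left(-112\right) \left(-43\right) \left(-20\right) = 4816 \left(-20\right) = -96320$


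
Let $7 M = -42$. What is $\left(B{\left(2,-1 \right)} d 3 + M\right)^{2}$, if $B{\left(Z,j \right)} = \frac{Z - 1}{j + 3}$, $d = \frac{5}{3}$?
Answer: $\frac{49}{4} \approx 12.25$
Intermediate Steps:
$d = \frac{5}{3}$ ($d = 5 \cdot \frac{1}{3} = \frac{5}{3} \approx 1.6667$)
$B{\left(Z,j \right)} = \frac{-1 + Z}{3 + j}$
$M = -6$ ($M = \frac{1}{7} \left(-42\right) = -6$)
$\left(B{\left(2,-1 \right)} d 3 + M\right)^{2} = \left(\frac{-1 + 2}{3 - 1} \cdot \frac{5}{3} \cdot 3 - 6\right)^{2} = \left(\frac{1}{2} \cdot 1 \cdot \frac{5}{3} \cdot 3 - 6\right)^{2} = \left(\frac{1}{2} \cdot \frac{5}{3} \cdot 3 - 6\right)^{2} = \left(\frac{5}{6} \cdot 3 - 6\right)^{2} = \left(\frac{5}{2} - 6\right)^{2} = \left(- \frac{7}{2}\right)^{2} = \frac{49}{4}$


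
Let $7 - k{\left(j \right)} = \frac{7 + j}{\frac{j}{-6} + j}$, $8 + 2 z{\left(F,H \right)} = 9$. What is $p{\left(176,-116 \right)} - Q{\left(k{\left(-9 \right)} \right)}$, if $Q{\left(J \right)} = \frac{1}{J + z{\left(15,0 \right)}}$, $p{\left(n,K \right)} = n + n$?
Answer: $\frac{76354}{217} \approx 351.86$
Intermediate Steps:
$z{\left(F,H \right)} = \frac{1}{2}$ ($z{\left(F,H \right)} = -4 + \frac{1}{2} \cdot 9 = -4 + \frac{9}{2} = \frac{1}{2}$)
$k{\left(j \right)} = 7 - \frac{6 \left(7 + j\right)}{5 j}$ ($k{\left(j \right)} = 7 - \frac{7 + j}{\frac{j}{-6} + j} = 7 - \frac{7 + j}{j \left(- \frac{1}{6}\right) + j} = 7 - \frac{7 + j}{- \frac{j}{6} + j} = 7 - \frac{7 + j}{\frac{5}{6} j} = 7 - \left(7 + j\right) \frac{6}{5 j} = 7 - \frac{6 \left(7 + j\right)}{5 j}$)
$p{\left(n,K \right)} = 2 n$
$Q{\left(J \right)} = \frac{1}{\frac{1}{2} + J}$ ($Q{\left(J \right)} = \frac{1}{J + \frac{1}{2}} = \frac{1}{\frac{1}{2} + J}$)
$p{\left(176,-116 \right)} - Q{\left(k{\left(-9 \right)} \right)} = 2 \cdot 176 - \frac{2}{1 + 2 \frac{-42 + 29 \left(-9\right)}{5 \left(-9\right)}} = 352 - \frac{2}{1 + 2 \cdot \frac{1}{5} \left(- \frac{1}{9}\right) \left(-42 - 261\right)} = 352 - \frac{2}{1 + 2 \cdot \frac{1}{5} \left(- \frac{1}{9}\right) \left(-303\right)} = 352 - \frac{2}{1 + 2 \cdot \frac{101}{15}} = 352 - \frac{2}{1 + \frac{202}{15}} = 352 - \frac{2}{\frac{217}{15}} = 352 - 2 \cdot \frac{15}{217} = 352 - \frac{30}{217} = \frac{76354}{217}$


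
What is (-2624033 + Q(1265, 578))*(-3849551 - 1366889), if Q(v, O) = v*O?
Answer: 9874006267720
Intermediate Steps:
Q(v, O) = O*v
(-2624033 + Q(1265, 578))*(-3849551 - 1366889) = (-2624033 + 578*1265)*(-3849551 - 1366889) = (-2624033 + 731170)*(-5216440) = -1892863*(-5216440) = 9874006267720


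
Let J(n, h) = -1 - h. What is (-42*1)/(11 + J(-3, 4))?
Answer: -7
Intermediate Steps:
(-42*1)/(11 + J(-3, 4)) = (-42*1)/(11 + (-1 - 1*4)) = -42/(11 + (-1 - 4)) = -42/(11 - 5) = -42/6 = -42*⅙ = -7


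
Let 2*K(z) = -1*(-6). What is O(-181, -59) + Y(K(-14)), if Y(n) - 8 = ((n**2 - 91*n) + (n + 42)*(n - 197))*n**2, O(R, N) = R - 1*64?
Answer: -81183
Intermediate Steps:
O(R, N) = -64 + R (O(R, N) = R - 64 = -64 + R)
K(z) = 3 (K(z) = (-1*(-6))/2 = (1/2)*6 = 3)
Y(n) = 8 + n**2*(n**2 - 91*n + (-197 + n)*(42 + n)) (Y(n) = 8 + ((n**2 - 91*n) + (n + 42)*(n - 197))*n**2 = 8 + ((n**2 - 91*n) + (42 + n)*(-197 + n))*n**2 = 8 + ((n**2 - 91*n) + (-197 + n)*(42 + n))*n**2 = 8 + (n**2 - 91*n + (-197 + n)*(42 + n))*n**2 = 8 + n**2*(n**2 - 91*n + (-197 + n)*(42 + n)))
O(-181, -59) + Y(K(-14)) = (-64 - 181) + (8 - 8274*3**2 - 246*3**3 + 2*3**4) = -245 + (8 - 8274*9 - 246*27 + 2*81) = -245 + (8 - 74466 - 6642 + 162) = -245 - 80938 = -81183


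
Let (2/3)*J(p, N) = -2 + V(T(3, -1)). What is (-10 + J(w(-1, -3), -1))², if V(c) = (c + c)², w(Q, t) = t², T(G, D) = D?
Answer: 49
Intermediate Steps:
V(c) = 4*c² (V(c) = (2*c)² = 4*c²)
J(p, N) = 3 (J(p, N) = 3*(-2 + 4*(-1)²)/2 = 3*(-2 + 4*1)/2 = 3*(-2 + 4)/2 = (3/2)*2 = 3)
(-10 + J(w(-1, -3), -1))² = (-10 + 3)² = (-7)² = 49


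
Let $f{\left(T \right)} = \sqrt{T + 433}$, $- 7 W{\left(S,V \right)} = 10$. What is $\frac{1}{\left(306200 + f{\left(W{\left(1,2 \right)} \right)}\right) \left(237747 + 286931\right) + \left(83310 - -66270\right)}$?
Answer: $\frac{40164138295}{6452631990218040666337} - \frac{37477 \sqrt{21147}}{12905263980436081332674} \approx 6.224 \cdot 10^{-12}$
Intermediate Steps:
$W{\left(S,V \right)} = - \frac{10}{7}$ ($W{\left(S,V \right)} = \left(- \frac{1}{7}\right) 10 = - \frac{10}{7}$)
$f{\left(T \right)} = \sqrt{433 + T}$
$\frac{1}{\left(306200 + f{\left(W{\left(1,2 \right)} \right)}\right) \left(237747 + 286931\right) + \left(83310 - -66270\right)} = \frac{1}{\left(306200 + \sqrt{433 - \frac{10}{7}}\right) \left(237747 + 286931\right) + \left(83310 - -66270\right)} = \frac{1}{\left(306200 + \sqrt{\frac{3021}{7}}\right) 524678 + \left(83310 + 66270\right)} = \frac{1}{\left(306200 + \frac{\sqrt{21147}}{7}\right) 524678 + 149580} = \frac{1}{\left(160656403600 + 74954 \sqrt{21147}\right) + 149580} = \frac{1}{160656553180 + 74954 \sqrt{21147}}$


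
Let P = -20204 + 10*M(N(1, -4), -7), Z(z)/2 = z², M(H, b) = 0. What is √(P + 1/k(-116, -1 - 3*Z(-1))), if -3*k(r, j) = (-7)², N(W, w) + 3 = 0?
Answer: I*√989999/7 ≈ 142.14*I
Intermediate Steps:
N(W, w) = -3 (N(W, w) = -3 + 0 = -3)
Z(z) = 2*z²
P = -20204 (P = -20204 + 10*0 = -20204 + 0 = -20204)
k(r, j) = -49/3 (k(r, j) = -⅓*(-7)² = -⅓*49 = -49/3)
√(P + 1/k(-116, -1 - 3*Z(-1))) = √(-20204 + 1/(-49/3)) = √(-20204 - 3/49) = √(-989999/49) = I*√989999/7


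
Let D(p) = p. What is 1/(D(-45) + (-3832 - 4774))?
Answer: -1/8651 ≈ -0.00011559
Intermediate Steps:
1/(D(-45) + (-3832 - 4774)) = 1/(-45 + (-3832 - 4774)) = 1/(-45 - 8606) = 1/(-8651) = -1/8651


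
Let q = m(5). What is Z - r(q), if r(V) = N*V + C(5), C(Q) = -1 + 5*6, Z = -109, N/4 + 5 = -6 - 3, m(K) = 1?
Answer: -82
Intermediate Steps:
q = 1
N = -56 (N = -20 + 4*(-6 - 3) = -20 + 4*(-9) = -20 - 36 = -56)
C(Q) = 29 (C(Q) = -1 + 30 = 29)
r(V) = 29 - 56*V (r(V) = -56*V + 29 = 29 - 56*V)
Z - r(q) = -109 - (29 - 56*1) = -109 - (29 - 56) = -109 - 1*(-27) = -109 + 27 = -82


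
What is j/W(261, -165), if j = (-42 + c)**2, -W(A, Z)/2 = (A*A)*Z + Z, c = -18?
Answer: 60/374671 ≈ 0.00016014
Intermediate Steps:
W(A, Z) = -2*Z - 2*Z*A**2 (W(A, Z) = -2*((A*A)*Z + Z) = -2*(A**2*Z + Z) = -2*(Z*A**2 + Z) = -2*(Z + Z*A**2) = -2*Z - 2*Z*A**2)
j = 3600 (j = (-42 - 18)**2 = (-60)**2 = 3600)
j/W(261, -165) = 3600/((-2*(-165)*(1 + 261**2))) = 3600/((-2*(-165)*(1 + 68121))) = 3600/((-2*(-165)*68122)) = 3600/22480260 = 3600*(1/22480260) = 60/374671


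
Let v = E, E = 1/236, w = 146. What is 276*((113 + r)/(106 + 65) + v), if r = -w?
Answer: -58397/1121 ≈ -52.094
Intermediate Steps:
r = -146 (r = -1*146 = -146)
E = 1/236 ≈ 0.0042373
v = 1/236 ≈ 0.0042373
276*((113 + r)/(106 + 65) + v) = 276*((113 - 146)/(106 + 65) + 1/236) = 276*(-33/171 + 1/236) = 276*(-33*1/171 + 1/236) = 276*(-11/57 + 1/236) = 276*(-2539/13452) = -58397/1121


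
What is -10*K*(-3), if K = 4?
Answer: 120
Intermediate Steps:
-10*K*(-3) = -10*4*(-3) = -40*(-3) = 120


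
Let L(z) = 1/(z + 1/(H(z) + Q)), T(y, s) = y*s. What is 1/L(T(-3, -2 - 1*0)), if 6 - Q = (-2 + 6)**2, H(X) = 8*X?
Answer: 229/38 ≈ 6.0263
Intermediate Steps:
T(y, s) = s*y
Q = -10 (Q = 6 - (-2 + 6)**2 = 6 - 1*4**2 = 6 - 1*16 = 6 - 16 = -10)
L(z) = 1/(z + 1/(-10 + 8*z)) (L(z) = 1/(z + 1/(8*z - 10)) = 1/(z + 1/(-10 + 8*z)))
1/L(T(-3, -2 - 1*0)) = 1/(2*(-5 + 4*((-2 - 1*0)*(-3)))/(1 - 10*(-2 - 1*0)*(-3) + 8*((-2 - 1*0)*(-3))**2)) = 1/(2*(-5 + 4*((-2 + 0)*(-3)))/(1 - 10*(-2 + 0)*(-3) + 8*((-2 + 0)*(-3))**2)) = 1/(2*(-5 + 4*(-2*(-3)))/(1 - (-20)*(-3) + 8*(-2*(-3))**2)) = 1/(2*(-5 + 4*6)/(1 - 10*6 + 8*6**2)) = 1/(2*(-5 + 24)/(1 - 60 + 8*36)) = 1/(2*19/(1 - 60 + 288)) = 1/(2*19/229) = 1/(2*(1/229)*19) = 1/(38/229) = 229/38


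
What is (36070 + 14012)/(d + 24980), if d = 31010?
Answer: 25041/27995 ≈ 0.89448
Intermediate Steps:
(36070 + 14012)/(d + 24980) = (36070 + 14012)/(31010 + 24980) = 50082/55990 = 50082*(1/55990) = 25041/27995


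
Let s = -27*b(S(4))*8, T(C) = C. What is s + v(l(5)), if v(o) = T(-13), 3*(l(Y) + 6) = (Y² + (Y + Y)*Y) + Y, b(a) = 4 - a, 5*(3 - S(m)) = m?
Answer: -2009/5 ≈ -401.80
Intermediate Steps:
S(m) = 3 - m/5
l(Y) = -6 + Y² + Y/3 (l(Y) = -6 + ((Y² + (Y + Y)*Y) + Y)/3 = -6 + ((Y² + (2*Y)*Y) + Y)/3 = -6 + ((Y² + 2*Y²) + Y)/3 = -6 + (3*Y² + Y)/3 = -6 + (Y + 3*Y²)/3 = -6 + (Y² + Y/3) = -6 + Y² + Y/3)
v(o) = -13
s = -1944/5 (s = -27*(4 - (3 - ⅕*4))*8 = -27*(4 - (3 - ⅘))*8 = -27*(4 - 1*11/5)*8 = -27*(4 - 11/5)*8 = -27*9/5*8 = -243/5*8 = -1944/5 ≈ -388.80)
s + v(l(5)) = -1944/5 - 13 = -2009/5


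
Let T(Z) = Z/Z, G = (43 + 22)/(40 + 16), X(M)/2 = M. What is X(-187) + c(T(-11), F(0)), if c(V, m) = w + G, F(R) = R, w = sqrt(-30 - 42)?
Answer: -20879/56 + 6*I*sqrt(2) ≈ -372.84 + 8.4853*I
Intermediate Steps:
X(M) = 2*M
G = 65/56 ≈ 1.1607
w = 6*I*sqrt(2) (w = sqrt(-72) = 6*I*sqrt(2) ≈ 8.4853*I)
T(Z) = 1
c(V, m) = 65/56 + 6*I*sqrt(2) (c(V, m) = 6*I*sqrt(2) + 65/56 = 65/56 + 6*I*sqrt(2))
X(-187) + c(T(-11), F(0)) = 2*(-187) + (65/56 + 6*I*sqrt(2)) = -374 + (65/56 + 6*I*sqrt(2)) = -20879/56 + 6*I*sqrt(2)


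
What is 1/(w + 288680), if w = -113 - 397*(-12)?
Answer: 1/293331 ≈ 3.4091e-6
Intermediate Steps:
w = 4651 (w = -113 + 4764 = 4651)
1/(w + 288680) = 1/(4651 + 288680) = 1/293331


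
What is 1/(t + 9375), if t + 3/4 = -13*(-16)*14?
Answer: 4/49145 ≈ 8.1392e-5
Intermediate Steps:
t = 11645/4 (t = -¾ - 13*(-16)*14 = -¾ + 208*14 = -¾ + 2912 = 11645/4 ≈ 2911.3)
1/(t + 9375) = 1/(11645/4 + 9375) = 1/(49145/4) = 4/49145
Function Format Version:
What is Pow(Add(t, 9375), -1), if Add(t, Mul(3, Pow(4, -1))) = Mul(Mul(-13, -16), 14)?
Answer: Rational(4, 49145) ≈ 8.1392e-5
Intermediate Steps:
t = Rational(11645, 4) (t = Add(Rational(-3, 4), Mul(Mul(-13, -16), 14)) = Add(Rational(-3, 4), Mul(208, 14)) = Add(Rational(-3, 4), 2912) = Rational(11645, 4) ≈ 2911.3)
Pow(Add(t, 9375), -1) = Pow(Add(Rational(11645, 4), 9375), -1) = Pow(Rational(49145, 4), -1) = Rational(4, 49145)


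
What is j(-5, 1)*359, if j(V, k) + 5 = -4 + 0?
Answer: -3231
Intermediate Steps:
j(V, k) = -9 (j(V, k) = -5 + (-4 + 0) = -5 - 4 = -9)
j(-5, 1)*359 = -9*359 = -3231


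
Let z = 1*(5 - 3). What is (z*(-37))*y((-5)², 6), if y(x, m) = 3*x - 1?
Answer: -5476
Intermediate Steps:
y(x, m) = -1 + 3*x
z = 2 (z = 1*2 = 2)
(z*(-37))*y((-5)², 6) = (2*(-37))*(-1 + 3*(-5)²) = -74*(-1 + 3*25) = -74*(-1 + 75) = -74*74 = -5476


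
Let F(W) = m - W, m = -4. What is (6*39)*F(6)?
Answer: -2340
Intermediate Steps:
F(W) = -4 - W
(6*39)*F(6) = (6*39)*(-4 - 1*6) = 234*(-4 - 6) = 234*(-10) = -2340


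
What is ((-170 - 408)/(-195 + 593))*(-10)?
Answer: 2890/199 ≈ 14.523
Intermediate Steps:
((-170 - 408)/(-195 + 593))*(-10) = -578/398*(-10) = -578*1/398*(-10) = -289/199*(-10) = 2890/199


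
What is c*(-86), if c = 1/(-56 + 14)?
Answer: 43/21 ≈ 2.0476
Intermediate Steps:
c = -1/42 (c = 1/(-42) = -1/42 ≈ -0.023810)
c*(-86) = -1/42*(-86) = 43/21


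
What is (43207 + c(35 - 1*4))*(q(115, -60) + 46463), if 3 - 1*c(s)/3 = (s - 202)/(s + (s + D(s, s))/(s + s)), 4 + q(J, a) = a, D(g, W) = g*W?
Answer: 94267224335/47 ≈ 2.0057e+9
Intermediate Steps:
D(g, W) = W*g
q(J, a) = -4 + a
c(s) = 9 - 3*(-202 + s)/(s + (s + s²)/(2*s)) (c(s) = 9 - 3*(s - 202)/(s + (s + s*s)/(s + s)) = 9 - 3*(-202 + s)/(s + (s + s²)/((2*s))) = 9 - 3*(-202 + s)/(s + (s + s²)*(1/(2*s))) = 9 - 3*(-202 + s)/(s + (s + s²)/(2*s)))
(43207 + c(35 - 1*4))*(q(115, -60) + 46463) = (43207 + 3*(407 + 7*(35 - 1*4))/(1 + 3*(35 - 1*4)))*((-4 - 60) + 46463) = (43207 + 3*(407 + 7*(35 - 4))/(1 + 3*(35 - 4)))*(-64 + 46463) = (43207 + 3*(407 + 7*31)/(1 + 3*31))*46399 = (43207 + 3*(407 + 217)/(1 + 93))*46399 = (43207 + 3*624/94)*46399 = (43207 + 3*(1/94)*624)*46399 = (43207 + 936/47)*46399 = (2031665/47)*46399 = 94267224335/47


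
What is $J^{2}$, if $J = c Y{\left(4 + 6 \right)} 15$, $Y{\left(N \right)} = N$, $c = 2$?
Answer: $90000$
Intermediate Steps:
$J = 300$ ($J = 2 \left(4 + 6\right) 15 = 2 \cdot 10 \cdot 15 = 20 \cdot 15 = 300$)
$J^{2} = 300^{2} = 90000$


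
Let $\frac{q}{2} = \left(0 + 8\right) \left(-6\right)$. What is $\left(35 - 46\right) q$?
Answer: $1056$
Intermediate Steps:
$q = -96$ ($q = 2 \left(0 + 8\right) \left(-6\right) = 2 \cdot 8 \left(-6\right) = 2 \left(-48\right) = -96$)
$\left(35 - 46\right) q = \left(35 - 46\right) \left(-96\right) = \left(-11\right) \left(-96\right) = 1056$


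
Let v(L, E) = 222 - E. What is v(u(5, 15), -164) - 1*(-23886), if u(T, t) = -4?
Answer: 24272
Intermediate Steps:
v(u(5, 15), -164) - 1*(-23886) = (222 - 1*(-164)) - 1*(-23886) = (222 + 164) + 23886 = 386 + 23886 = 24272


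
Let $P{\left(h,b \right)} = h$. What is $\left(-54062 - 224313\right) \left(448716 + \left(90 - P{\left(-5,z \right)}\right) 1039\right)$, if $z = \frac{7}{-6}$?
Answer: $-152388320875$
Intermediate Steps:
$z = - \frac{7}{6}$ ($z = 7 \left(- \frac{1}{6}\right) = - \frac{7}{6} \approx -1.1667$)
$\left(-54062 - 224313\right) \left(448716 + \left(90 - P{\left(-5,z \right)}\right) 1039\right) = \left(-54062 - 224313\right) \left(448716 + \left(90 - -5\right) 1039\right) = - 278375 \left(448716 + \left(90 + 5\right) 1039\right) = - 278375 \left(448716 + 95 \cdot 1039\right) = - 278375 \left(448716 + 98705\right) = \left(-278375\right) 547421 = -152388320875$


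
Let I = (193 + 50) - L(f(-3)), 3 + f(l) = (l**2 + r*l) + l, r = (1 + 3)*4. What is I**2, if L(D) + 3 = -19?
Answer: 70225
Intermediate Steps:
r = 16 (r = 4*4 = 16)
f(l) = -3 + l**2 + 17*l (f(l) = -3 + ((l**2 + 16*l) + l) = -3 + (l**2 + 17*l) = -3 + l**2 + 17*l)
L(D) = -22 (L(D) = -3 - 19 = -22)
I = 265 (I = (193 + 50) - 1*(-22) = 243 + 22 = 265)
I**2 = 265**2 = 70225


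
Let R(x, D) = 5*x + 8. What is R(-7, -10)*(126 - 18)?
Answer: -2916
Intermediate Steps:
R(x, D) = 8 + 5*x
R(-7, -10)*(126 - 18) = (8 + 5*(-7))*(126 - 18) = (8 - 35)*108 = -27*108 = -2916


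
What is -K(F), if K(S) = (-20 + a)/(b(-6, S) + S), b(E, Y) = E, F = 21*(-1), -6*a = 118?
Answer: -119/81 ≈ -1.4691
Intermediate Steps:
a = -59/3 (a = -⅙*118 = -59/3 ≈ -19.667)
F = -21
K(S) = -119/(3*(-6 + S)) (K(S) = (-20 - 59/3)/(-6 + S) = -119/(3*(-6 + S)))
-K(F) = -(-119)/(-18 + 3*(-21)) = -(-119)/(-18 - 63) = -(-119)/(-81) = -(-119)*(-1)/81 = -1*119/81 = -119/81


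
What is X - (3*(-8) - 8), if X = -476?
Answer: -444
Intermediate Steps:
X - (3*(-8) - 8) = -476 - (3*(-8) - 8) = -476 - (-24 - 8) = -476 - 1*(-32) = -476 + 32 = -444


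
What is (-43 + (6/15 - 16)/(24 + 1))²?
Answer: 29735209/15625 ≈ 1903.1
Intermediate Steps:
(-43 + (6/15 - 16)/(24 + 1))² = (-43 + (6*(1/15) - 16)/25)² = (-43 + (⅖ - 16)*(1/25))² = (-43 - 78/5*1/25)² = (-43 - 78/125)² = (-5453/125)² = 29735209/15625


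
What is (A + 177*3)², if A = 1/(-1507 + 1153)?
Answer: 35333848729/125316 ≈ 2.8196e+5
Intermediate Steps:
A = -1/354 (A = 1/(-354) = -1/354 ≈ -0.0028249)
(A + 177*3)² = (-1/354 + 177*3)² = (-1/354 + 531)² = (187973/354)² = 35333848729/125316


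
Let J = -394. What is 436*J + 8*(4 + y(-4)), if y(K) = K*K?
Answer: -171624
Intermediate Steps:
y(K) = K²
436*J + 8*(4 + y(-4)) = 436*(-394) + 8*(4 + (-4)²) = -171784 + 8*(4 + 16) = -171784 + 8*20 = -171784 + 160 = -171624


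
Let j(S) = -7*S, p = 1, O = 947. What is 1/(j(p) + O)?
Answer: 1/940 ≈ 0.0010638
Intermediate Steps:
1/(j(p) + O) = 1/(-7*1 + 947) = 1/(-7 + 947) = 1/940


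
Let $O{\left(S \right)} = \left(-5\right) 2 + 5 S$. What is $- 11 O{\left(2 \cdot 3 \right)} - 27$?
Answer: $-247$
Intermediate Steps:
$O{\left(S \right)} = -10 + 5 S$
$- 11 O{\left(2 \cdot 3 \right)} - 27 = - 11 \left(-10 + 5 \cdot 2 \cdot 3\right) - 27 = - 11 \left(-10 + 5 \cdot 6\right) - 27 = - 11 \left(-10 + 30\right) - 27 = \left(-11\right) 20 - 27 = -220 - 27 = -247$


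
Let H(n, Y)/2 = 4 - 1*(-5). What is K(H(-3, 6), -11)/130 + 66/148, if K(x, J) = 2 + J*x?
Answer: -5107/4810 ≈ -1.0617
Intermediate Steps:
H(n, Y) = 18 (H(n, Y) = 2*(4 - 1*(-5)) = 2*(4 + 5) = 2*9 = 18)
K(H(-3, 6), -11)/130 + 66/148 = (2 - 11*18)/130 + 66/148 = (2 - 198)*(1/130) + 66*(1/148) = -196*1/130 + 33/74 = -98/65 + 33/74 = -5107/4810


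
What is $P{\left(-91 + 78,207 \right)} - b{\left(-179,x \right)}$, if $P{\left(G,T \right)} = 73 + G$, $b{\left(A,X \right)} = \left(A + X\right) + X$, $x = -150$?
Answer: $539$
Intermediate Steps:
$b{\left(A,X \right)} = A + 2 X$
$P{\left(-91 + 78,207 \right)} - b{\left(-179,x \right)} = \left(73 + \left(-91 + 78\right)\right) - \left(-179 + 2 \left(-150\right)\right) = \left(73 - 13\right) - \left(-179 - 300\right) = 60 - -479 = 60 + 479 = 539$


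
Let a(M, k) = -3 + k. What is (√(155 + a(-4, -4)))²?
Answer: 148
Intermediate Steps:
(√(155 + a(-4, -4)))² = (√(155 + (-3 - 4)))² = (√(155 - 7))² = (√148)² = (2*√37)² = 148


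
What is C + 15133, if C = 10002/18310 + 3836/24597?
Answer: 3407890829332/225185535 ≈ 15134.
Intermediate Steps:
C = 158128177/225185535 (C = 10002*(1/18310) + 3836*(1/24597) = 5001/9155 + 3836/24597 = 158128177/225185535 ≈ 0.70221)
C + 15133 = 158128177/225185535 + 15133 = 3407890829332/225185535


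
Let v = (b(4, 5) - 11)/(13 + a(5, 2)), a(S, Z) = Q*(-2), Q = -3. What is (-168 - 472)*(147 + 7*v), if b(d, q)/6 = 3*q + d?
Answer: -2248960/19 ≈ -1.1837e+5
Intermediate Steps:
a(S, Z) = 6 (a(S, Z) = -3*(-2) = 6)
b(d, q) = 6*d + 18*q (b(d, q) = 6*(3*q + d) = 6*(d + 3*q) = 6*d + 18*q)
v = 103/19 (v = ((6*4 + 18*5) - 11)/(13 + 6) = ((24 + 90) - 11)/19 = (114 - 11)*(1/19) = 103*(1/19) = 103/19 ≈ 5.4211)
(-168 - 472)*(147 + 7*v) = (-168 - 472)*(147 + 7*(103/19)) = -640*(147 + 721/19) = -640*3514/19 = -2248960/19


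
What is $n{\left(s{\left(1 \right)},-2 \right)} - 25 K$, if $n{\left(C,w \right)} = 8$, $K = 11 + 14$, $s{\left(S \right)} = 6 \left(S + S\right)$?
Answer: $-617$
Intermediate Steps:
$s{\left(S \right)} = 12 S$ ($s{\left(S \right)} = 6 \cdot 2 S = 12 S$)
$K = 25$
$n{\left(s{\left(1 \right)},-2 \right)} - 25 K = 8 - 625 = -617$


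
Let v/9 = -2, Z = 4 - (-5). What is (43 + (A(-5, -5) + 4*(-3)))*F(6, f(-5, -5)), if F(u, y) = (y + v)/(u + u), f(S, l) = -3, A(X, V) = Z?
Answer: -70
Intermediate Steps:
Z = 9 (Z = 4 - 1*(-5) = 4 + 5 = 9)
v = -18 (v = 9*(-2) = -18)
A(X, V) = 9
F(u, y) = (-18 + y)/(2*u) (F(u, y) = (y - 18)/(u + u) = (-18 + y)/((2*u)) = (-18 + y)*(1/(2*u)) = (-18 + y)/(2*u))
(43 + (A(-5, -5) + 4*(-3)))*F(6, f(-5, -5)) = (43 + (9 + 4*(-3)))*((1/2)*(-18 - 3)/6) = (43 + (9 - 12))*((1/2)*(1/6)*(-21)) = (43 - 3)*(-7/4) = 40*(-7/4) = -70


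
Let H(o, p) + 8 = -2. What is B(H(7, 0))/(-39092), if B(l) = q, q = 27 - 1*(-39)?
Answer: -33/19546 ≈ -0.0016883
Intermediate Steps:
H(o, p) = -10 (H(o, p) = -8 - 2 = -10)
q = 66 (q = 27 + 39 = 66)
B(l) = 66
B(H(7, 0))/(-39092) = 66/(-39092) = 66*(-1/39092) = -33/19546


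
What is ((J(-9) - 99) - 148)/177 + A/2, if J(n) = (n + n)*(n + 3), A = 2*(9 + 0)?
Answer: 1454/177 ≈ 8.2147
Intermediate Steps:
A = 18 (A = 2*9 = 18)
J(n) = 2*n*(3 + n) (J(n) = (2*n)*(3 + n) = 2*n*(3 + n))
((J(-9) - 99) - 148)/177 + A/2 = ((2*(-9)*(3 - 9) - 99) - 148)/177 + 18/2 = ((2*(-9)*(-6) - 99) - 148)*(1/177) + 18*(1/2) = ((108 - 99) - 148)*(1/177) + 9 = (9 - 148)*(1/177) + 9 = -139*1/177 + 9 = -139/177 + 9 = 1454/177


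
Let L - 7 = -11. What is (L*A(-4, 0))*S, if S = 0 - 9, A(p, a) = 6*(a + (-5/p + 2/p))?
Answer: 162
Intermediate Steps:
L = -4 (L = 7 - 11 = -4)
A(p, a) = -18/p + 6*a (A(p, a) = 6*(a - 3/p) = -18/p + 6*a)
S = -9
(L*A(-4, 0))*S = -4*(-18/(-4) + 6*0)*(-9) = -4*(-18*(-¼) + 0)*(-9) = -4*(9/2 + 0)*(-9) = -4*9/2*(-9) = -18*(-9) = 162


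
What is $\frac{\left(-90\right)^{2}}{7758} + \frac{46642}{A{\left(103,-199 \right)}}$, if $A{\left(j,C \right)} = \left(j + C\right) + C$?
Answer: $- \frac{19969952}{127145} \approx -157.06$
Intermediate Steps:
$A{\left(j,C \right)} = j + 2 C$ ($A{\left(j,C \right)} = \left(C + j\right) + C = j + 2 C$)
$\frac{\left(-90\right)^{2}}{7758} + \frac{46642}{A{\left(103,-199 \right)}} = \frac{\left(-90\right)^{2}}{7758} + \frac{46642}{103 + 2 \left(-199\right)} = 8100 \cdot \frac{1}{7758} + \frac{46642}{103 - 398} = \frac{450}{431} + \frac{46642}{-295} = \frac{450}{431} + 46642 \left(- \frac{1}{295}\right) = \frac{450}{431} - \frac{46642}{295} = - \frac{19969952}{127145}$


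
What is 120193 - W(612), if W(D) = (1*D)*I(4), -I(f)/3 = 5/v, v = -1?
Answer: 111013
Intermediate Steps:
I(f) = 15 (I(f) = -15/(-1) = -15*(-1) = -3*(-5) = 15)
W(D) = 15*D (W(D) = (1*D)*15 = D*15 = 15*D)
120193 - W(612) = 120193 - 15*612 = 120193 - 1*9180 = 120193 - 9180 = 111013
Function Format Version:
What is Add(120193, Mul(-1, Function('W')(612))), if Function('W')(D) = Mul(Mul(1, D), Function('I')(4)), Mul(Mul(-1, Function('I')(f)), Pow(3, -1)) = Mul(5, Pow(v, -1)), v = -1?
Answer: 111013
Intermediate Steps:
Function('I')(f) = 15 (Function('I')(f) = Mul(-3, Mul(5, Pow(-1, -1))) = Mul(-3, Mul(5, -1)) = Mul(-3, -5) = 15)
Function('W')(D) = Mul(15, D) (Function('W')(D) = Mul(Mul(1, D), 15) = Mul(D, 15) = Mul(15, D))
Add(120193, Mul(-1, Function('W')(612))) = Add(120193, Mul(-1, Mul(15, 612))) = Add(120193, Mul(-1, 9180)) = Add(120193, -9180) = 111013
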